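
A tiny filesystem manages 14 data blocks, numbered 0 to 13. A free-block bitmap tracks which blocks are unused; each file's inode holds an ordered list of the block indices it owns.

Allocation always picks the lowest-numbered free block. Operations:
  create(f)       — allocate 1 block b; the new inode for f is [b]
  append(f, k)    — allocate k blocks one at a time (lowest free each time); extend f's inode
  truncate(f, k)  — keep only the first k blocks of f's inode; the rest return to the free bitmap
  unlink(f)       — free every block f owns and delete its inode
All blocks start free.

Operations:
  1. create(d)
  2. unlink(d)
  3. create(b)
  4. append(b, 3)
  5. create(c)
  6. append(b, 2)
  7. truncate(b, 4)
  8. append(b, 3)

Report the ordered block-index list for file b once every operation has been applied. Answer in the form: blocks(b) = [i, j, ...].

create(d): bitmap=F............. | d=[0]
unlink(d): bitmap=.............. | 
create(b): bitmap=F............. | b=[0]
append(b, 3): bitmap=FFFF.......... | b=[0, 1, 2, 3]
create(c): bitmap=FFFFF......... | b=[0, 1, 2, 3] c=[4]
append(b, 2): bitmap=FFFFFFF....... | b=[0, 1, 2, 3, 5, 6] c=[4]
truncate(b, 4): bitmap=FFFFF......... | b=[0, 1, 2, 3] c=[4]
append(b, 3): bitmap=FFFFFFFF...... | b=[0, 1, 2, 3, 5, 6, 7] c=[4]

blocks(b) = [0, 1, 2, 3, 5, 6, 7]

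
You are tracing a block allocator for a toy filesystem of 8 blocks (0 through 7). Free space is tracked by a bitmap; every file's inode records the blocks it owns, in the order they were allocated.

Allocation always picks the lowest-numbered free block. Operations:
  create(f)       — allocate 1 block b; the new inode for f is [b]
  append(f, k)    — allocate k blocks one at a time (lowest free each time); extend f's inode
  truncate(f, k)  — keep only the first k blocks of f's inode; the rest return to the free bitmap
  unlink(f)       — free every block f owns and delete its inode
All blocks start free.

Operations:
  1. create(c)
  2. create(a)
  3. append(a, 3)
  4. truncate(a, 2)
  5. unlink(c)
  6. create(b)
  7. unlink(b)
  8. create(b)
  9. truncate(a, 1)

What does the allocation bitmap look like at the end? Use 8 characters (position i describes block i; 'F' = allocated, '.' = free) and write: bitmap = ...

bitmap = FF......

  1. create(c)  ⇒  F.......  {c→[0]}
  2. create(a)  ⇒  FF......  {a→[1]; c→[0]}
  3. append(a, 3)  ⇒  FFFFF...  {a→[1, 2, 3, 4]; c→[0]}
  4. truncate(a, 2)  ⇒  FFF.....  {a→[1, 2]; c→[0]}
  5. unlink(c)  ⇒  .FF.....  {a→[1, 2]}
  6. create(b)  ⇒  FFF.....  {a→[1, 2]; b→[0]}
  7. unlink(b)  ⇒  .FF.....  {a→[1, 2]}
  8. create(b)  ⇒  FFF.....  {a→[1, 2]; b→[0]}
  9. truncate(a, 1)  ⇒  FF......  {a→[1]; b→[0]}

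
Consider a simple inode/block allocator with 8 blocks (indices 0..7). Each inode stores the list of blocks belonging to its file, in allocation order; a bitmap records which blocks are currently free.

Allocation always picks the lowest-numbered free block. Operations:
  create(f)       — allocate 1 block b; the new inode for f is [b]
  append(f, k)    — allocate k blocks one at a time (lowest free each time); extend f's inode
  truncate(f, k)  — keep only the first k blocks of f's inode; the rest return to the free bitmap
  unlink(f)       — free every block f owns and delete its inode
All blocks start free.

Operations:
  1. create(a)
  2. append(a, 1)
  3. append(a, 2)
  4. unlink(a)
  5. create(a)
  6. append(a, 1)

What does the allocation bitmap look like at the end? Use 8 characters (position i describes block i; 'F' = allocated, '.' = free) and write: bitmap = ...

[1] create(a) — a=0 (map F.......)
[2] append(a, 1) — a=0,1 (map FF......)
[3] append(a, 2) — a=0,1,2,3 (map FFFF....)
[4] unlink(a) —  (map ........)
[5] create(a) — a=0 (map F.......)
[6] append(a, 1) — a=0,1 (map FF......)

bitmap = FF......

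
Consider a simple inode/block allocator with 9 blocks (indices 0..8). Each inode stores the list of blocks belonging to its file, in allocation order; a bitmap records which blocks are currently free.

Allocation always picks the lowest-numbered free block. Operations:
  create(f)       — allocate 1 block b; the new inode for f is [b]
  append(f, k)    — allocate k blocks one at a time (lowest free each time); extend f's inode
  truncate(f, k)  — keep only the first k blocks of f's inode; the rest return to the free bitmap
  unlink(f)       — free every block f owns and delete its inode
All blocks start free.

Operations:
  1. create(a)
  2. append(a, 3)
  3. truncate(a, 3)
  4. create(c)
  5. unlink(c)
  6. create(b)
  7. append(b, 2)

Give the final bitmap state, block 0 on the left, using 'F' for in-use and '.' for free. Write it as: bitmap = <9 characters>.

bitmap = FFFFFF...

create(a): bitmap=F........ | a=[0]
append(a, 3): bitmap=FFFF..... | a=[0, 1, 2, 3]
truncate(a, 3): bitmap=FFF...... | a=[0, 1, 2]
create(c): bitmap=FFFF..... | a=[0, 1, 2] c=[3]
unlink(c): bitmap=FFF...... | a=[0, 1, 2]
create(b): bitmap=FFFF..... | a=[0, 1, 2] b=[3]
append(b, 2): bitmap=FFFFFF... | a=[0, 1, 2] b=[3, 4, 5]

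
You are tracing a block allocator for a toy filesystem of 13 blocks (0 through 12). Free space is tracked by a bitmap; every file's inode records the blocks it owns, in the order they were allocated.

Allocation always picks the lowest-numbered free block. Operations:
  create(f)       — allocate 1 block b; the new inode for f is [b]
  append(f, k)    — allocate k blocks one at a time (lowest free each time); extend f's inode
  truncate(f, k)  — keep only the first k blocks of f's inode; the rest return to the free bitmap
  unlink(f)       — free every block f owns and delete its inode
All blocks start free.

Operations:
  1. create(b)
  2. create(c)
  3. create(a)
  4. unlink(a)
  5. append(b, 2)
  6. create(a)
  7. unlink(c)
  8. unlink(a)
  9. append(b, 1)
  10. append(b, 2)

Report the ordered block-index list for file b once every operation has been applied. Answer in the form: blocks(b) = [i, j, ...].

blocks(b) = [0, 2, 3, 1, 4, 5]

after create(b) → b:[0]  free=[F............]
after create(c) → b:[0], c:[1]  free=[FF...........]
after create(a) → a:[2], b:[0], c:[1]  free=[FFF..........]
after unlink(a) → b:[0], c:[1]  free=[FF...........]
after append(b, 2) → b:[0, 2, 3], c:[1]  free=[FFFF.........]
after create(a) → a:[4], b:[0, 2, 3], c:[1]  free=[FFFFF........]
after unlink(c) → a:[4], b:[0, 2, 3]  free=[F.FFF........]
after unlink(a) → b:[0, 2, 3]  free=[F.FF.........]
after append(b, 1) → b:[0, 2, 3, 1]  free=[FFFF.........]
after append(b, 2) → b:[0, 2, 3, 1, 4, 5]  free=[FFFFFF.......]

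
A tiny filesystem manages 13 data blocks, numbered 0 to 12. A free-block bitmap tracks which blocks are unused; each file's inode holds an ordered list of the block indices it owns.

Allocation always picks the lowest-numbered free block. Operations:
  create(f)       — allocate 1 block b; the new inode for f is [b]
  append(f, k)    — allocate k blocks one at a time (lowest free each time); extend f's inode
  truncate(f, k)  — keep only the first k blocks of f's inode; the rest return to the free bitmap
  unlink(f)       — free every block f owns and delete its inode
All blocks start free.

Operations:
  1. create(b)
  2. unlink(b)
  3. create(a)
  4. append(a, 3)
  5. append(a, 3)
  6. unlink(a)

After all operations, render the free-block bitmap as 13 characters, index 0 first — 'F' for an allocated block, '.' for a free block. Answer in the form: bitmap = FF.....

create(b): bitmap=F............ | b=[0]
unlink(b): bitmap=............. | 
create(a): bitmap=F............ | a=[0]
append(a, 3): bitmap=FFFF......... | a=[0, 1, 2, 3]
append(a, 3): bitmap=FFFFFFF...... | a=[0, 1, 2, 3, 4, 5, 6]
unlink(a): bitmap=............. | 

bitmap = .............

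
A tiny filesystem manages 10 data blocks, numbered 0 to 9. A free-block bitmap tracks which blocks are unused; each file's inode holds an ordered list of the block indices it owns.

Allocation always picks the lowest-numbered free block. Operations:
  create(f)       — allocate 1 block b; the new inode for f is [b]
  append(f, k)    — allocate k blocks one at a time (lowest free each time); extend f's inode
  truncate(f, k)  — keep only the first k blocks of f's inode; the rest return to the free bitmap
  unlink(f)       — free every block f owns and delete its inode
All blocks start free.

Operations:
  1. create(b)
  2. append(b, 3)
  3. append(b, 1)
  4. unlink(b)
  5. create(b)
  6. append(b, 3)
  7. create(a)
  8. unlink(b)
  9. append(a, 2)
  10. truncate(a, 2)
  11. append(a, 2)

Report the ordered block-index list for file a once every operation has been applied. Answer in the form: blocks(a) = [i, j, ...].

blocks(a) = [4, 0, 1, 2]

after create(b) → b:[0]  free=[F.........]
after append(b, 3) → b:[0, 1, 2, 3]  free=[FFFF......]
after append(b, 1) → b:[0, 1, 2, 3, 4]  free=[FFFFF.....]
after unlink(b) →   free=[..........]
after create(b) → b:[0]  free=[F.........]
after append(b, 3) → b:[0, 1, 2, 3]  free=[FFFF......]
after create(a) → a:[4], b:[0, 1, 2, 3]  free=[FFFFF.....]
after unlink(b) → a:[4]  free=[....F.....]
after append(a, 2) → a:[4, 0, 1]  free=[FF..F.....]
after truncate(a, 2) → a:[4, 0]  free=[F...F.....]
after append(a, 2) → a:[4, 0, 1, 2]  free=[FFF.F.....]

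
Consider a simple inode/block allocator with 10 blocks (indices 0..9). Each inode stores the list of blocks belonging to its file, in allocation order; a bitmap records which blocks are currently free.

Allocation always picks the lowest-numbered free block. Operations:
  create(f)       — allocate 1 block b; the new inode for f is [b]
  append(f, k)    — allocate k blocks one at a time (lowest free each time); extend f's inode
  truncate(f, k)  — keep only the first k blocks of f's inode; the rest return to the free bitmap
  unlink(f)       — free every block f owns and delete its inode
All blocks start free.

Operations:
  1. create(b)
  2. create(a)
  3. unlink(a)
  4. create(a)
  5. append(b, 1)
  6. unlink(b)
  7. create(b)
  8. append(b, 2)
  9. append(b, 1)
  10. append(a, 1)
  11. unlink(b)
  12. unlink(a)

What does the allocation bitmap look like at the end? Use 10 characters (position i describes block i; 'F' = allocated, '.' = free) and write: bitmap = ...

bitmap = ..........

create(b): bitmap=F......... | b=[0]
create(a): bitmap=FF........ | a=[1] b=[0]
unlink(a): bitmap=F......... | b=[0]
create(a): bitmap=FF........ | a=[1] b=[0]
append(b, 1): bitmap=FFF....... | a=[1] b=[0, 2]
unlink(b): bitmap=.F........ | a=[1]
create(b): bitmap=FF........ | a=[1] b=[0]
append(b, 2): bitmap=FFFF...... | a=[1] b=[0, 2, 3]
append(b, 1): bitmap=FFFFF..... | a=[1] b=[0, 2, 3, 4]
append(a, 1): bitmap=FFFFFF.... | a=[1, 5] b=[0, 2, 3, 4]
unlink(b): bitmap=.F...F.... | a=[1, 5]
unlink(a): bitmap=.......... | 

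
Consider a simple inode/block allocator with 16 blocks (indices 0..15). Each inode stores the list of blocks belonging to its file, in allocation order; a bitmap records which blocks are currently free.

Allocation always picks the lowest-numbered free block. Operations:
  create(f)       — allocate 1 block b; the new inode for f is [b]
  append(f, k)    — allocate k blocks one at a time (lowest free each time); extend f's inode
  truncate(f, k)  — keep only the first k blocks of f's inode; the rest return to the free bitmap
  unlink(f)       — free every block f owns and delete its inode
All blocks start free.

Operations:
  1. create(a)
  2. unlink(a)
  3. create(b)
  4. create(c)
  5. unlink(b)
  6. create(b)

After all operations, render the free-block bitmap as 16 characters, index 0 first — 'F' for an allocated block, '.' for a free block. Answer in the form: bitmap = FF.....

bitmap = FF..............

  1. create(a)  ⇒  F...............  {a→[0]}
  2. unlink(a)  ⇒  ................  {}
  3. create(b)  ⇒  F...............  {b→[0]}
  4. create(c)  ⇒  FF..............  {b→[0]; c→[1]}
  5. unlink(b)  ⇒  .F..............  {c→[1]}
  6. create(b)  ⇒  FF..............  {b→[0]; c→[1]}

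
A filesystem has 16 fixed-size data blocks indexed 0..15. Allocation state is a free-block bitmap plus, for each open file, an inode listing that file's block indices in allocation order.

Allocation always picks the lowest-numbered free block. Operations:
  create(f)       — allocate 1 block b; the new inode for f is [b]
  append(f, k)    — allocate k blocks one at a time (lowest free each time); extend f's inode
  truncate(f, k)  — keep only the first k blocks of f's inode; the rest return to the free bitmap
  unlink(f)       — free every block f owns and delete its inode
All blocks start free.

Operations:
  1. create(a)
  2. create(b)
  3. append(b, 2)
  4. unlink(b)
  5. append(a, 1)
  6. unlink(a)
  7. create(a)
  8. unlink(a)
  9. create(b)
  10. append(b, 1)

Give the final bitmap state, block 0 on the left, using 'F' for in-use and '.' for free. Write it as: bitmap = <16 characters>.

after create(a) → a:[0]  free=[F...............]
after create(b) → a:[0], b:[1]  free=[FF..............]
after append(b, 2) → a:[0], b:[1, 2, 3]  free=[FFFF............]
after unlink(b) → a:[0]  free=[F...............]
after append(a, 1) → a:[0, 1]  free=[FF..............]
after unlink(a) →   free=[................]
after create(a) → a:[0]  free=[F...............]
after unlink(a) →   free=[................]
after create(b) → b:[0]  free=[F...............]
after append(b, 1) → b:[0, 1]  free=[FF..............]

bitmap = FF..............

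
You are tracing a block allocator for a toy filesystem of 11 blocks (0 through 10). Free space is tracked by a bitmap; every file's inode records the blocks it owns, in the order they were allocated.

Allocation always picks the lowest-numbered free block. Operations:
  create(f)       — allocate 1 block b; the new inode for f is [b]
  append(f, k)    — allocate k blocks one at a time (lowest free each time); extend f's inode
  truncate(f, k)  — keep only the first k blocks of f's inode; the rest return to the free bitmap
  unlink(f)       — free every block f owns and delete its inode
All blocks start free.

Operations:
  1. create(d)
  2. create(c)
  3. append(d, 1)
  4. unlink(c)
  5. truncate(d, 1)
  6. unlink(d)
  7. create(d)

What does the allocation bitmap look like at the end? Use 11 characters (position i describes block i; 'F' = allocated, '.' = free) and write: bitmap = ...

bitmap = F..........

  1. create(d)  ⇒  F..........  {d→[0]}
  2. create(c)  ⇒  FF.........  {c→[1]; d→[0]}
  3. append(d, 1)  ⇒  FFF........  {c→[1]; d→[0, 2]}
  4. unlink(c)  ⇒  F.F........  {d→[0, 2]}
  5. truncate(d, 1)  ⇒  F..........  {d→[0]}
  6. unlink(d)  ⇒  ...........  {}
  7. create(d)  ⇒  F..........  {d→[0]}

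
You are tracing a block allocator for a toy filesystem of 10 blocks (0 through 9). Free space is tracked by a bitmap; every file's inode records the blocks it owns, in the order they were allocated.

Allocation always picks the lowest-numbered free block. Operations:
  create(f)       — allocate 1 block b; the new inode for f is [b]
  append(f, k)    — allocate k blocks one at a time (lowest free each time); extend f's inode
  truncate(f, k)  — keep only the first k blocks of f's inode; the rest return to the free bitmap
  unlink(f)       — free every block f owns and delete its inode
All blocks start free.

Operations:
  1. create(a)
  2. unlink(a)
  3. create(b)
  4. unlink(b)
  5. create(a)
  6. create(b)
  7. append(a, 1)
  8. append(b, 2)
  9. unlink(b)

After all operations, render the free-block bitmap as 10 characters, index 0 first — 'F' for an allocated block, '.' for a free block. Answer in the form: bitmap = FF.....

bitmap = F.F.......

create(a): bitmap=F......... | a=[0]
unlink(a): bitmap=.......... | 
create(b): bitmap=F......... | b=[0]
unlink(b): bitmap=.......... | 
create(a): bitmap=F......... | a=[0]
create(b): bitmap=FF........ | a=[0] b=[1]
append(a, 1): bitmap=FFF....... | a=[0, 2] b=[1]
append(b, 2): bitmap=FFFFF..... | a=[0, 2] b=[1, 3, 4]
unlink(b): bitmap=F.F....... | a=[0, 2]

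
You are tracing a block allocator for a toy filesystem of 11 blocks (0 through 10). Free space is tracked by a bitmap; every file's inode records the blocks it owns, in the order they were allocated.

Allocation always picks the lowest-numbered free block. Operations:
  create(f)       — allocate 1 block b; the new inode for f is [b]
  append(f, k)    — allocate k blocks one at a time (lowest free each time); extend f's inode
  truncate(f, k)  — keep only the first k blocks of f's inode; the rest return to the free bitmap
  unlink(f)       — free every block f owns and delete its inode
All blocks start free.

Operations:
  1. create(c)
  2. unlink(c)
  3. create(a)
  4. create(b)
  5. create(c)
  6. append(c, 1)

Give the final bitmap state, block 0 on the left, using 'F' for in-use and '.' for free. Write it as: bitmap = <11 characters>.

[1] create(c) — c=0 (map F..........)
[2] unlink(c) —  (map ...........)
[3] create(a) — a=0 (map F..........)
[4] create(b) — a=0 b=1 (map FF.........)
[5] create(c) — a=0 b=1 c=2 (map FFF........)
[6] append(c, 1) — a=0 b=1 c=2,3 (map FFFF.......)

bitmap = FFFF.......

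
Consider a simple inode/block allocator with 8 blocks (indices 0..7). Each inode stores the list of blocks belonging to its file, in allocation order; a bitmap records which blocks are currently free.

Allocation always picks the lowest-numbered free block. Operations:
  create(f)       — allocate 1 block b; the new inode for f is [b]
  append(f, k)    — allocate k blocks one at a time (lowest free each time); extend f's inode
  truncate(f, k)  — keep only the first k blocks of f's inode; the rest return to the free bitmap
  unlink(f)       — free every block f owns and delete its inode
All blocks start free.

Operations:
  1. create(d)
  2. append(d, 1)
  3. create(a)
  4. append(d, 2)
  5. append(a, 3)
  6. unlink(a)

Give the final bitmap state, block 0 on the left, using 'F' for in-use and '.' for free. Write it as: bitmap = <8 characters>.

[1] create(d) — d=0 (map F.......)
[2] append(d, 1) — d=0,1 (map FF......)
[3] create(a) — a=2 d=0,1 (map FFF.....)
[4] append(d, 2) — a=2 d=0,1,3,4 (map FFFFF...)
[5] append(a, 3) — a=2,5,6,7 d=0,1,3,4 (map FFFFFFFF)
[6] unlink(a) — d=0,1,3,4 (map FF.FF...)

bitmap = FF.FF...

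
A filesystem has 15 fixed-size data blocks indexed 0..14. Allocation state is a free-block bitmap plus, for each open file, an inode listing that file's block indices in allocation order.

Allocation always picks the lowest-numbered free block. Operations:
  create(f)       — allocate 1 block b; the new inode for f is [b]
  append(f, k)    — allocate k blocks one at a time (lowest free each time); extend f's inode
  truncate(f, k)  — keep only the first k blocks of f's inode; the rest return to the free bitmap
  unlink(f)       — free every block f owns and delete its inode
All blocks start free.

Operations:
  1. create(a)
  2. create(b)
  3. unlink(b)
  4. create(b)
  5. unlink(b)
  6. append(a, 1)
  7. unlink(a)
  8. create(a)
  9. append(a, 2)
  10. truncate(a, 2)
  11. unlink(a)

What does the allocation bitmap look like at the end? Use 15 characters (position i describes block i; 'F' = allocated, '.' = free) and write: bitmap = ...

after create(a) → a:[0]  free=[F..............]
after create(b) → a:[0], b:[1]  free=[FF.............]
after unlink(b) → a:[0]  free=[F..............]
after create(b) → a:[0], b:[1]  free=[FF.............]
after unlink(b) → a:[0]  free=[F..............]
after append(a, 1) → a:[0, 1]  free=[FF.............]
after unlink(a) →   free=[...............]
after create(a) → a:[0]  free=[F..............]
after append(a, 2) → a:[0, 1, 2]  free=[FFF............]
after truncate(a, 2) → a:[0, 1]  free=[FF.............]
after unlink(a) →   free=[...............]

bitmap = ...............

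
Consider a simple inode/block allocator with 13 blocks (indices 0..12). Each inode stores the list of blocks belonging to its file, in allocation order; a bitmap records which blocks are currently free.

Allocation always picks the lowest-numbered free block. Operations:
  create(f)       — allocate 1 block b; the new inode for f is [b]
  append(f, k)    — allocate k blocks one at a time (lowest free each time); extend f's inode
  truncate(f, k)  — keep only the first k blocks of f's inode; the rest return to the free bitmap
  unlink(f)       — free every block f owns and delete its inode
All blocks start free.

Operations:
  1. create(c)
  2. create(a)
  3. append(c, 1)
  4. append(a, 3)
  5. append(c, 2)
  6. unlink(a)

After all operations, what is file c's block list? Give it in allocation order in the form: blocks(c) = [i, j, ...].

create(c): bitmap=F............ | c=[0]
create(a): bitmap=FF........... | a=[1] c=[0]
append(c, 1): bitmap=FFF.......... | a=[1] c=[0, 2]
append(a, 3): bitmap=FFFFFF....... | a=[1, 3, 4, 5] c=[0, 2]
append(c, 2): bitmap=FFFFFFFF..... | a=[1, 3, 4, 5] c=[0, 2, 6, 7]
unlink(a): bitmap=F.F...FF..... | c=[0, 2, 6, 7]

blocks(c) = [0, 2, 6, 7]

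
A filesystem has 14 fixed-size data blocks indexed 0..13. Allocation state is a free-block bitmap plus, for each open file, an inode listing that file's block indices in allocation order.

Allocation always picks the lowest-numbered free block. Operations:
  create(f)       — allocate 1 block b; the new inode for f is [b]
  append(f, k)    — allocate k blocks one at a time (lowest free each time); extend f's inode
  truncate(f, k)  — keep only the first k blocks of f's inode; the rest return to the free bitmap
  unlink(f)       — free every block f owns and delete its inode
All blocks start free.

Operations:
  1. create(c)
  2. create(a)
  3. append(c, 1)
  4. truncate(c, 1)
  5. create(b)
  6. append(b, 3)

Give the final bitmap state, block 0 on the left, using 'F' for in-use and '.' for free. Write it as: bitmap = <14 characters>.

bitmap = FFFFFF........

after create(c) → c:[0]  free=[F.............]
after create(a) → a:[1], c:[0]  free=[FF............]
after append(c, 1) → a:[1], c:[0, 2]  free=[FFF...........]
after truncate(c, 1) → a:[1], c:[0]  free=[FF............]
after create(b) → a:[1], b:[2], c:[0]  free=[FFF...........]
after append(b, 3) → a:[1], b:[2, 3, 4, 5], c:[0]  free=[FFFFFF........]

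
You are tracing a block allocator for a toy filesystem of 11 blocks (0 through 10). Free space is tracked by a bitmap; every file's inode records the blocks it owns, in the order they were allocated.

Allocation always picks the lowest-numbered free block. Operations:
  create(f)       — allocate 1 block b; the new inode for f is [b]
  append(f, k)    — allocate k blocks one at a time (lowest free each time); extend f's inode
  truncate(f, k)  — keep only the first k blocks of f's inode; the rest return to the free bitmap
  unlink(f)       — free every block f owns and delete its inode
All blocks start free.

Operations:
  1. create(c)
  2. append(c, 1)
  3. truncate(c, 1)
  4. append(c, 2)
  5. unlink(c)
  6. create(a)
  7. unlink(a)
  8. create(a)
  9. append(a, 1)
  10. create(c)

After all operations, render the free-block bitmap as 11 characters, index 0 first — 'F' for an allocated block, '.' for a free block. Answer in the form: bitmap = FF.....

[1] create(c) — c=0 (map F..........)
[2] append(c, 1) — c=0,1 (map FF.........)
[3] truncate(c, 1) — c=0 (map F..........)
[4] append(c, 2) — c=0,1,2 (map FFF........)
[5] unlink(c) —  (map ...........)
[6] create(a) — a=0 (map F..........)
[7] unlink(a) —  (map ...........)
[8] create(a) — a=0 (map F..........)
[9] append(a, 1) — a=0,1 (map FF.........)
[10] create(c) — a=0,1 c=2 (map FFF........)

bitmap = FFF........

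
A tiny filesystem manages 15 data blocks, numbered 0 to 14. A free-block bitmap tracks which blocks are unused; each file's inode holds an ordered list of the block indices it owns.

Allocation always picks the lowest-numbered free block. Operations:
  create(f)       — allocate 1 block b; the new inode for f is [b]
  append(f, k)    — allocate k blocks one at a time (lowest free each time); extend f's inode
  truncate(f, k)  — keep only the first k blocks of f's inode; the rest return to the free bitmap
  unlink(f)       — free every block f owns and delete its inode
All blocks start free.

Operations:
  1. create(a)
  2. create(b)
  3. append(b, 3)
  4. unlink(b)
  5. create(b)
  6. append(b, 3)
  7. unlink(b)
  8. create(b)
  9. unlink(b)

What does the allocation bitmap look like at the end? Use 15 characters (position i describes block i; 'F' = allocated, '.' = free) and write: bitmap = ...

bitmap = F..............

create(a): bitmap=F.............. | a=[0]
create(b): bitmap=FF............. | a=[0] b=[1]
append(b, 3): bitmap=FFFFF.......... | a=[0] b=[1, 2, 3, 4]
unlink(b): bitmap=F.............. | a=[0]
create(b): bitmap=FF............. | a=[0] b=[1]
append(b, 3): bitmap=FFFFF.......... | a=[0] b=[1, 2, 3, 4]
unlink(b): bitmap=F.............. | a=[0]
create(b): bitmap=FF............. | a=[0] b=[1]
unlink(b): bitmap=F.............. | a=[0]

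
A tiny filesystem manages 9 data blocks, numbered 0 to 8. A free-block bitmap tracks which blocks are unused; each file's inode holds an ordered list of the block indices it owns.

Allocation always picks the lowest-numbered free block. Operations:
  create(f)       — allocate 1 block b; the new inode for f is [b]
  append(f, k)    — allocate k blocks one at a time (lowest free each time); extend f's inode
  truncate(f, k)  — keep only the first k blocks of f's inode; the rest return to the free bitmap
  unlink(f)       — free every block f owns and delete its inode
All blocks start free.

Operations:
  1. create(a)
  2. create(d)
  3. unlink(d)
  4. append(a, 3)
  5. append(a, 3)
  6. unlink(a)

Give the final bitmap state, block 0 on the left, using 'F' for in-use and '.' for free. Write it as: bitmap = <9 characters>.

  1. create(a)  ⇒  F........  {a→[0]}
  2. create(d)  ⇒  FF.......  {a→[0]; d→[1]}
  3. unlink(d)  ⇒  F........  {a→[0]}
  4. append(a, 3)  ⇒  FFFF.....  {a→[0, 1, 2, 3]}
  5. append(a, 3)  ⇒  FFFFFFF..  {a→[0, 1, 2, 3, 4, 5, 6]}
  6. unlink(a)  ⇒  .........  {}

bitmap = .........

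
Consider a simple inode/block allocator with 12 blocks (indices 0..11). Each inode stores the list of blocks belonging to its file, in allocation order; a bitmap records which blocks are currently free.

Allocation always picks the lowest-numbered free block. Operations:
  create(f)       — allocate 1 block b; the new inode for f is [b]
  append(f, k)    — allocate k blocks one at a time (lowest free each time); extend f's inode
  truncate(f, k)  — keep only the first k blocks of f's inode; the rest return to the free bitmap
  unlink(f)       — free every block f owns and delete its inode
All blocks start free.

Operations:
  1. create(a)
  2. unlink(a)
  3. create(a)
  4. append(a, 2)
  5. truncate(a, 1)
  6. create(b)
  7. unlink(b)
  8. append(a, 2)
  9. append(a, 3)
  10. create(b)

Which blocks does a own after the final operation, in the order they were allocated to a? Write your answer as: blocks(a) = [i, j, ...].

create(a): bitmap=F........... | a=[0]
unlink(a): bitmap=............ | 
create(a): bitmap=F........... | a=[0]
append(a, 2): bitmap=FFF......... | a=[0, 1, 2]
truncate(a, 1): bitmap=F........... | a=[0]
create(b): bitmap=FF.......... | a=[0] b=[1]
unlink(b): bitmap=F........... | a=[0]
append(a, 2): bitmap=FFF......... | a=[0, 1, 2]
append(a, 3): bitmap=FFFFFF...... | a=[0, 1, 2, 3, 4, 5]
create(b): bitmap=FFFFFFF..... | a=[0, 1, 2, 3, 4, 5] b=[6]

blocks(a) = [0, 1, 2, 3, 4, 5]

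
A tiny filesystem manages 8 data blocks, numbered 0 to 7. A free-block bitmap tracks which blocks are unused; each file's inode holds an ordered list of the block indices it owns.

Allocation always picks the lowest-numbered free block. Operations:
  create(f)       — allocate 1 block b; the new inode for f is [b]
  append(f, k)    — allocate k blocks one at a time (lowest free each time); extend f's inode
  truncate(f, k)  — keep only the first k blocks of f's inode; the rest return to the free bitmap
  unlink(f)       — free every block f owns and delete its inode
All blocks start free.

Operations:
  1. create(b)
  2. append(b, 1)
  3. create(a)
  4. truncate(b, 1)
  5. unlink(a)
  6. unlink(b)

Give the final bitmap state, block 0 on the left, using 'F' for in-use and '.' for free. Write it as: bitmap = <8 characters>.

after create(b) → b:[0]  free=[F.......]
after append(b, 1) → b:[0, 1]  free=[FF......]
after create(a) → a:[2], b:[0, 1]  free=[FFF.....]
after truncate(b, 1) → a:[2], b:[0]  free=[F.F.....]
after unlink(a) → b:[0]  free=[F.......]
after unlink(b) →   free=[........]

bitmap = ........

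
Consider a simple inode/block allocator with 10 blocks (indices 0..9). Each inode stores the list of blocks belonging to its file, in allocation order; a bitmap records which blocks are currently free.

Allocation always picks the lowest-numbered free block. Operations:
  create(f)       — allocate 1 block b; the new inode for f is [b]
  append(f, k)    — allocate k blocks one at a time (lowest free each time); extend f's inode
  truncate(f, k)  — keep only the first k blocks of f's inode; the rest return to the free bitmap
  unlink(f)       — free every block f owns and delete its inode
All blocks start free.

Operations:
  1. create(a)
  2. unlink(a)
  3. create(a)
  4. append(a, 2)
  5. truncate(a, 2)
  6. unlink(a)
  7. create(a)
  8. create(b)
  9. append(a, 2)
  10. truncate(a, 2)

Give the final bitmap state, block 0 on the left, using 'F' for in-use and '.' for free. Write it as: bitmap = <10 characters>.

  1. create(a)  ⇒  F.........  {a→[0]}
  2. unlink(a)  ⇒  ..........  {}
  3. create(a)  ⇒  F.........  {a→[0]}
  4. append(a, 2)  ⇒  FFF.......  {a→[0, 1, 2]}
  5. truncate(a, 2)  ⇒  FF........  {a→[0, 1]}
  6. unlink(a)  ⇒  ..........  {}
  7. create(a)  ⇒  F.........  {a→[0]}
  8. create(b)  ⇒  FF........  {a→[0]; b→[1]}
  9. append(a, 2)  ⇒  FFFF......  {a→[0, 2, 3]; b→[1]}
  10. truncate(a, 2)  ⇒  FFF.......  {a→[0, 2]; b→[1]}

bitmap = FFF.......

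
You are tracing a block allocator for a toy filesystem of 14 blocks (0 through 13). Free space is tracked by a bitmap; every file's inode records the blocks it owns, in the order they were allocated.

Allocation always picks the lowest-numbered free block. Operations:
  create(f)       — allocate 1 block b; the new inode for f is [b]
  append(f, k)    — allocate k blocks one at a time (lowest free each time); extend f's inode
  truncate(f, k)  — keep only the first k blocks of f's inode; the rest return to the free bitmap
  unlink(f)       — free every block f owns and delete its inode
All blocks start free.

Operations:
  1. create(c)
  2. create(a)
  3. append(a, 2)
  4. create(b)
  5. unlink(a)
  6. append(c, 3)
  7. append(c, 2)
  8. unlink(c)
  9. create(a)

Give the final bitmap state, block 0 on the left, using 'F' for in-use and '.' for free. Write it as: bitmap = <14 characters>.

bitmap = F...F.........

create(c): bitmap=F............. | c=[0]
create(a): bitmap=FF............ | a=[1] c=[0]
append(a, 2): bitmap=FFFF.......... | a=[1, 2, 3] c=[0]
create(b): bitmap=FFFFF......... | a=[1, 2, 3] b=[4] c=[0]
unlink(a): bitmap=F...F......... | b=[4] c=[0]
append(c, 3): bitmap=FFFFF......... | b=[4] c=[0, 1, 2, 3]
append(c, 2): bitmap=FFFFFFF....... | b=[4] c=[0, 1, 2, 3, 5, 6]
unlink(c): bitmap=....F......... | b=[4]
create(a): bitmap=F...F......... | a=[0] b=[4]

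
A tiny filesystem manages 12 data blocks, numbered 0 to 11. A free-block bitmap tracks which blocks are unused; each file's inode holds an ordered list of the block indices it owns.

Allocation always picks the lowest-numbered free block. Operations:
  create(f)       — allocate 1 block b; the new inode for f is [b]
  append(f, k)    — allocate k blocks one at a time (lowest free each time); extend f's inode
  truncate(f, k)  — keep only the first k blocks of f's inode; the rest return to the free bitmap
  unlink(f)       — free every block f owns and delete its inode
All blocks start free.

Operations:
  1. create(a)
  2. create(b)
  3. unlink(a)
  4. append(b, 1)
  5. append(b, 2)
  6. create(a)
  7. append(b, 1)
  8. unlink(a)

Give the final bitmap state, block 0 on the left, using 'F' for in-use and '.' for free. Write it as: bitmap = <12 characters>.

bitmap = FFFF.F......

create(a): bitmap=F........... | a=[0]
create(b): bitmap=FF.......... | a=[0] b=[1]
unlink(a): bitmap=.F.......... | b=[1]
append(b, 1): bitmap=FF.......... | b=[1, 0]
append(b, 2): bitmap=FFFF........ | b=[1, 0, 2, 3]
create(a): bitmap=FFFFF....... | a=[4] b=[1, 0, 2, 3]
append(b, 1): bitmap=FFFFFF...... | a=[4] b=[1, 0, 2, 3, 5]
unlink(a): bitmap=FFFF.F...... | b=[1, 0, 2, 3, 5]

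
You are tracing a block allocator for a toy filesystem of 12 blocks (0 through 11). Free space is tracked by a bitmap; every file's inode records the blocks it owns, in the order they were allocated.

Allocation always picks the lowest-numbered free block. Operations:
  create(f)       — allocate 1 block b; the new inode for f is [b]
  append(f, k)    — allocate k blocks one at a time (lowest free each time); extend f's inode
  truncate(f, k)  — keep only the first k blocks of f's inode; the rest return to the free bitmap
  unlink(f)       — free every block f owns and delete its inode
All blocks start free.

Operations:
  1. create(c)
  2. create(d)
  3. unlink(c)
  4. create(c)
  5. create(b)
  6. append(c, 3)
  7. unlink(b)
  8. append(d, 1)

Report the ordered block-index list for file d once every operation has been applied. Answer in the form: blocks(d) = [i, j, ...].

create(c): bitmap=F........... | c=[0]
create(d): bitmap=FF.......... | c=[0] d=[1]
unlink(c): bitmap=.F.......... | d=[1]
create(c): bitmap=FF.......... | c=[0] d=[1]
create(b): bitmap=FFF......... | b=[2] c=[0] d=[1]
append(c, 3): bitmap=FFFFFF...... | b=[2] c=[0, 3, 4, 5] d=[1]
unlink(b): bitmap=FF.FFF...... | c=[0, 3, 4, 5] d=[1]
append(d, 1): bitmap=FFFFFF...... | c=[0, 3, 4, 5] d=[1, 2]

blocks(d) = [1, 2]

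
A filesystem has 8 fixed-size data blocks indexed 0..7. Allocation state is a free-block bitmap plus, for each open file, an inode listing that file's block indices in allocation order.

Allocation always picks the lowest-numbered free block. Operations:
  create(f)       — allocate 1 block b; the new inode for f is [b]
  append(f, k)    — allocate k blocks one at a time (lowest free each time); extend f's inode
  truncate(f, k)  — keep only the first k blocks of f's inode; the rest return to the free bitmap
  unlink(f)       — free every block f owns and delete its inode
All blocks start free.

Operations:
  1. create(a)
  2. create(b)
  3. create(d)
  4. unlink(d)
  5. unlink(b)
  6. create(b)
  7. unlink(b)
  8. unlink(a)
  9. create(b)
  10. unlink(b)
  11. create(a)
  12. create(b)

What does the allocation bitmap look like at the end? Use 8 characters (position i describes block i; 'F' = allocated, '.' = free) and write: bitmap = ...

bitmap = FF......

[1] create(a) — a=0 (map F.......)
[2] create(b) — a=0 b=1 (map FF......)
[3] create(d) — a=0 b=1 d=2 (map FFF.....)
[4] unlink(d) — a=0 b=1 (map FF......)
[5] unlink(b) — a=0 (map F.......)
[6] create(b) — a=0 b=1 (map FF......)
[7] unlink(b) — a=0 (map F.......)
[8] unlink(a) —  (map ........)
[9] create(b) — b=0 (map F.......)
[10] unlink(b) —  (map ........)
[11] create(a) — a=0 (map F.......)
[12] create(b) — a=0 b=1 (map FF......)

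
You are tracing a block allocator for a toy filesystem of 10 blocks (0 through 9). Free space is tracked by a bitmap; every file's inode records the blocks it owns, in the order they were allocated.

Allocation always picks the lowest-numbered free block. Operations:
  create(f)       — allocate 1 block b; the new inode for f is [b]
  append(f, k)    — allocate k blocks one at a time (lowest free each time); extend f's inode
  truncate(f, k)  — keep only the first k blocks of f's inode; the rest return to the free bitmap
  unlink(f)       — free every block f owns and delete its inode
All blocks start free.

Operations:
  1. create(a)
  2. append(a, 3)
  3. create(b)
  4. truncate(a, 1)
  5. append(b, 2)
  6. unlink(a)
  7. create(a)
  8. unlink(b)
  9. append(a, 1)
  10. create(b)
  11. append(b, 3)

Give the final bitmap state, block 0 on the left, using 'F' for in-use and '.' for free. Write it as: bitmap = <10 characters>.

after create(a) → a:[0]  free=[F.........]
after append(a, 3) → a:[0, 1, 2, 3]  free=[FFFF......]
after create(b) → a:[0, 1, 2, 3], b:[4]  free=[FFFFF.....]
after truncate(a, 1) → a:[0], b:[4]  free=[F...F.....]
after append(b, 2) → a:[0], b:[4, 1, 2]  free=[FFF.F.....]
after unlink(a) → b:[4, 1, 2]  free=[.FF.F.....]
after create(a) → a:[0], b:[4, 1, 2]  free=[FFF.F.....]
after unlink(b) → a:[0]  free=[F.........]
after append(a, 1) → a:[0, 1]  free=[FF........]
after create(b) → a:[0, 1], b:[2]  free=[FFF.......]
after append(b, 3) → a:[0, 1], b:[2, 3, 4, 5]  free=[FFFFFF....]

bitmap = FFFFFF....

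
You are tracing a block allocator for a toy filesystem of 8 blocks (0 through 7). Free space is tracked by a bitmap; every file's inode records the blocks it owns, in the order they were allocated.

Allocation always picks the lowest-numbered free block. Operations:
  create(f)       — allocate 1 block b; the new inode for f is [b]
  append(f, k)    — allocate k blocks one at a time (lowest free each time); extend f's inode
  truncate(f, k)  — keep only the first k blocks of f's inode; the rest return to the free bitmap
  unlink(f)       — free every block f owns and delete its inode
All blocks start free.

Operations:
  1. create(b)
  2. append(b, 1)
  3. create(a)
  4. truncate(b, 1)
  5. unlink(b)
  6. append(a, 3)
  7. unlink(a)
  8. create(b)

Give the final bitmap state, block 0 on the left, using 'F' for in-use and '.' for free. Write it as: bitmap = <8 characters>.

  1. create(b)  ⇒  F.......  {b→[0]}
  2. append(b, 1)  ⇒  FF......  {b→[0, 1]}
  3. create(a)  ⇒  FFF.....  {a→[2]; b→[0, 1]}
  4. truncate(b, 1)  ⇒  F.F.....  {a→[2]; b→[0]}
  5. unlink(b)  ⇒  ..F.....  {a→[2]}
  6. append(a, 3)  ⇒  FFFF....  {a→[2, 0, 1, 3]}
  7. unlink(a)  ⇒  ........  {}
  8. create(b)  ⇒  F.......  {b→[0]}

bitmap = F.......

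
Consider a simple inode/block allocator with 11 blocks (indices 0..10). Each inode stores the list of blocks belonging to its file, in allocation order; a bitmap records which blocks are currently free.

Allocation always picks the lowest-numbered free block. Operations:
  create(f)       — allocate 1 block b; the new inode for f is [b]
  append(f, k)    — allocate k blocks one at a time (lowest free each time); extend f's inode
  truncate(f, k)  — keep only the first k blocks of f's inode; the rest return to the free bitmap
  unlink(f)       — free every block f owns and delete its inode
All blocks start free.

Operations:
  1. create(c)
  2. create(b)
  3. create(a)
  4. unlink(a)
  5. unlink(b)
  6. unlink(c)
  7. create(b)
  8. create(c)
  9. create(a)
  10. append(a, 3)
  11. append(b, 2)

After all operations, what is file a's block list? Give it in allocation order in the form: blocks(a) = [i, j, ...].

blocks(a) = [2, 3, 4, 5]

[1] create(c) — c=0 (map F..........)
[2] create(b) — b=1 c=0 (map FF.........)
[3] create(a) — a=2 b=1 c=0 (map FFF........)
[4] unlink(a) — b=1 c=0 (map FF.........)
[5] unlink(b) — c=0 (map F..........)
[6] unlink(c) —  (map ...........)
[7] create(b) — b=0 (map F..........)
[8] create(c) — b=0 c=1 (map FF.........)
[9] create(a) — a=2 b=0 c=1 (map FFF........)
[10] append(a, 3) — a=2,3,4,5 b=0 c=1 (map FFFFFF.....)
[11] append(b, 2) — a=2,3,4,5 b=0,6,7 c=1 (map FFFFFFFF...)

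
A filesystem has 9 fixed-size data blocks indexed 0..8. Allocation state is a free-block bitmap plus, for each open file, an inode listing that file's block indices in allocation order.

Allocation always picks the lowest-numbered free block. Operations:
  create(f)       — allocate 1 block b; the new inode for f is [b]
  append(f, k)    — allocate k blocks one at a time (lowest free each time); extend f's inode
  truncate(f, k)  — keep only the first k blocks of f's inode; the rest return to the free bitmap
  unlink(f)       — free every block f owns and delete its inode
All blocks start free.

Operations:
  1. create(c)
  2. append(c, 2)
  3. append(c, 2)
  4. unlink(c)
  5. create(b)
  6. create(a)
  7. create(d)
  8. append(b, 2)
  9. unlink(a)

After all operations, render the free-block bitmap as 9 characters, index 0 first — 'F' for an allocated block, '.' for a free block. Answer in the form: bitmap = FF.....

bitmap = F.FFF....

  1. create(c)  ⇒  F........  {c→[0]}
  2. append(c, 2)  ⇒  FFF......  {c→[0, 1, 2]}
  3. append(c, 2)  ⇒  FFFFF....  {c→[0, 1, 2, 3, 4]}
  4. unlink(c)  ⇒  .........  {}
  5. create(b)  ⇒  F........  {b→[0]}
  6. create(a)  ⇒  FF.......  {a→[1]; b→[0]}
  7. create(d)  ⇒  FFF......  {a→[1]; b→[0]; d→[2]}
  8. append(b, 2)  ⇒  FFFFF....  {a→[1]; b→[0, 3, 4]; d→[2]}
  9. unlink(a)  ⇒  F.FFF....  {b→[0, 3, 4]; d→[2]}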